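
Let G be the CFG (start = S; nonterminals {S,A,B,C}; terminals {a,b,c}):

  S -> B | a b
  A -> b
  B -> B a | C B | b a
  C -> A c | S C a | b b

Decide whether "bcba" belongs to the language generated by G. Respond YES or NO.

Convert to CNF:
  S -> B T0 | C B | T0 T1 | T1 T0
  A -> b
  B -> B T0 | C B | T1 T0
  C -> A T2 | S X3 | T1 T1
  T0 -> a
  T1 -> b
  T2 -> c
  X3 -> C T0

CYK fill:
  T[0,0] 'b' = {A,T1}  orig:{A}
  T[1,1] 'c' = {T2}  orig:{}
  T[2,2] 'b' = {A,T1}  orig:{A}
  T[3,3] 'a' = {T0}  orig:{}
  T[0,1] 'bc' = {C}
  T[1,2] 'cb' = ∅
  T[2,3] 'ba' = {B,S}
  T[0,2] 'bcb' = ∅
  T[1,3] 'cba' = ∅
  T[0,3] 'bcba' = {B,S}

S ∈ T[0,3] ⇒ YES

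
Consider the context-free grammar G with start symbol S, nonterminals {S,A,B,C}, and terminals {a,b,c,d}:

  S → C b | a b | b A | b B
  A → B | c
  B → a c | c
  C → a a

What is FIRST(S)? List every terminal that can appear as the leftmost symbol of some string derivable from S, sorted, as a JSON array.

FIRST sets, iterate to fixpoint:
iter 1:
  A via A→c: +{c}
  B via B→a c: +{a}
  B via B→c: +{c}
  C via C→a a: +{a}
  S via S→C b: +{a}
  S via S→b A: +{b}
  FIRST[S]={a,b}  FIRST[A]={c}  FIRST[B]={a,c}  FIRST[C]={a}
iter 2:
  A via A→B: +{a}
  FIRST[S]={a,b}  FIRST[A]={a,c}  FIRST[B]={a,c}  FIRST[C]={a}
iter 3: (stable)
  FIRST[S]={a,b}  FIRST[A]={a,c}  FIRST[B]={a,c}  FIRST[C]={a}

FIRST(S) = ["a", "b"]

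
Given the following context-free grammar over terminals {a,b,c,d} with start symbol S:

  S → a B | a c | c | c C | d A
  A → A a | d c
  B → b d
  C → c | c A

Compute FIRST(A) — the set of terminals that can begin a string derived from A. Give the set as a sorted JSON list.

FIRST sets, iterate to fixpoint:
round 1:
  A via A→d c: +{d}
  B via B→b d: +{b}
  C via C→c: +{c}
  S via S→a B: +{a}
  S via S→c: +{c}
  S via S→d A: +{d}
  S: {a,c,d}  A: {d}  B: {b}  C: {c}
round 2: — fixpoint
  S: {a,c,d}  A: {d}  B: {b}  C: {c}

FIRST(A) = ["d"]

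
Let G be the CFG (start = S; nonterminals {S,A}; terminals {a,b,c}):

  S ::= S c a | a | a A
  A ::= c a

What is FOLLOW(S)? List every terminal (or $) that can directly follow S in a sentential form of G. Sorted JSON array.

FIRST iteration:
[1]
  A via A→c a: +{c}
  S via S→a: +{a}
  FIRST[S]={a}  FIRST[A]={c}
[2] (stable)
  FIRST[S]={a}  FIRST[A]={c}

FOLLOW iteration:
seed FOLLOW(S) with $
round 1:
  S→S c a: FOLLOW(S) ⊇ FIRST(c) = {c}; new: +{c}
  S→a A: FOLLOW(A) ⊇ FOLLOW(S) ⊇ {$,c}; new: +{$,c}
  FOLLOW(S)={$,c}  FOLLOW(A)={$,c}
round 2: — fixpoint
  FOLLOW(S)={$,c}  FOLLOW(A)={$,c}

FOLLOW(S) = ["$", "c"]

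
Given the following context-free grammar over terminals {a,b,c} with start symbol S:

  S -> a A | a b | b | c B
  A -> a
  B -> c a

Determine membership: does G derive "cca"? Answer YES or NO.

Convert to CNF:
  S -> T0 B | T1 A | T1 T2 | b
  A -> a
  B -> T0 T1
  T0 -> c
  T1 -> a
  T2 -> b

CYK table (by increasing span):
  [0..0]={T0}  "c"  orig:{}
  [1..1]={T0}  "c"  orig:{}
  [2..2]={A,T1}  "a"  orig:{A}
  [0..1]=∅  "cc"
  [1..2]={B}  "ca"
  [0..2]={S}  "cca"

S ∈ T[0,2] ⇒ YES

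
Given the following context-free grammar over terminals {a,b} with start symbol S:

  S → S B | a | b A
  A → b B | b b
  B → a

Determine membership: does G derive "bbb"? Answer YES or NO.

CNF form of G:
  S -> S B | T0 A | a
  A -> T0 B | T0 T0
  B -> a
  T0 -> b

CYK fill:
  [0..0]={T0}  "b"  orig:{}
  [1..1]={T0}  "b"  orig:{}
  [2..2]={T0}  "b"  orig:{}
  [0..1]={A}  "bb"
  [1..2]={A}  "bb"
  [0..2]={S}  "bbb"

S ∈ T[0,2] ⇒ YES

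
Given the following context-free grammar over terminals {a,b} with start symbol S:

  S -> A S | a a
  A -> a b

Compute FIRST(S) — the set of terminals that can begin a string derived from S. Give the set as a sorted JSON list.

FIRST iteration:
[1]
  A via A→a b: +{a}
  S via S→A S: +{a}
  FIRST(S)={a}  FIRST(A)={a}
[2] — fixpoint
  FIRST(S)={a}  FIRST(A)={a}

FIRST(S) = ["a"]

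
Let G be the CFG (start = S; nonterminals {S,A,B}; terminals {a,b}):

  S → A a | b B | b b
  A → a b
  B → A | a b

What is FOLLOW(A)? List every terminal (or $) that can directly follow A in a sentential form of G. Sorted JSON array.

FIRST iteration:
pass 1:
  A via A→a b: +{a}
  B via B→A: +{a}
  S via S→A a: +{a}
  S via S→b B: +{b}
  S: {a,b}  A: {a}  B: {a}
pass 2: done
  S: {a,b}  A: {a}  B: {a}

FOLLOW sets:
initialize: $ ∈ FOLLOW(S)
pass 1:
  S→A a: FOLLOW(A) ⊇ FIRST(a) = {a}; new: +{a}
  S→b B: FOLLOW(B) ⊇ FOLLOW(S) ⊇ {$}; new: +{$}
  S: {$}  A: {a}  B: {$}
pass 2:
  B→A: FOLLOW(A) ⊇ FOLLOW(B) ⊇ {$}; new: +{$}
  S: {$}  A: {$,a}  B: {$}
pass 3: (stable)
  S: {$}  A: {$,a}  B: {$}

FOLLOW(A) = ["$", "a"]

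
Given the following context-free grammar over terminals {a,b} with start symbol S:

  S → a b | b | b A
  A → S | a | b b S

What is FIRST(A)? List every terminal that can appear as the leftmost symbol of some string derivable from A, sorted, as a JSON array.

FIRST iteration:
round 1:
  A via A→a: +{a}
  A via A→b b S: +{b}
  S via S→a b: +{a}
  S via S→b: +{b}
  S: {a,b}  A: {a,b}
round 2: — fixpoint
  S: {a,b}  A: {a,b}

FIRST(A) = ["a", "b"]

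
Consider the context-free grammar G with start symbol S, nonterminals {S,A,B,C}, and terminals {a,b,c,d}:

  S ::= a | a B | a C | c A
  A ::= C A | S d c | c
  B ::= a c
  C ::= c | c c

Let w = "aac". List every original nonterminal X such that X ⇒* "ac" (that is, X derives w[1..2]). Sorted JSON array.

CNF form of G:
  S -> T1 A | T2 B | T2 C | a
  A -> C A | S X3 | c
  B -> T2 T1
  C -> T1 T1 | c
  T0 -> d
  T1 -> c
  T2 -> a
  X3 -> T0 T1

CYK table (by increasing span) — only the sub-triangle for w[1..2]:
  T[1,1] 'a' = {S,T2}  orig:{S}
  T[2,2] 'c' = {A,C,T1}  orig:{A,C}
  T[1,2] 'ac' = {B,S}

Original NTs in T[1,2] deriving "ac": ["B", "S"]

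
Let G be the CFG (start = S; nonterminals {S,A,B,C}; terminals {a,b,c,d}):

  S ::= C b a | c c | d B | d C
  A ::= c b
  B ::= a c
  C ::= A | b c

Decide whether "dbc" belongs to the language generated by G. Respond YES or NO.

Convert to CNF:
  S -> C X4 | T0 T0 | T3 B | T3 C
  A -> T0 T1
  B -> T2 T0
  C -> T0 T1 | T1 T0
  T0 -> c
  T1 -> b
  T2 -> a
  T3 -> d
  X4 -> T1 T2

CYK table (by increasing span):
  cell(0,0) d: {T3}  orig:{}
  cell(1,1) b: {T1}  orig:{}
  cell(2,2) c: {T0}  orig:{}
  cell(0,1) db: ∅
  cell(1,2) bc: {C}
  cell(0,2) dbc: {S}

S ∈ T[0,2] ⇒ YES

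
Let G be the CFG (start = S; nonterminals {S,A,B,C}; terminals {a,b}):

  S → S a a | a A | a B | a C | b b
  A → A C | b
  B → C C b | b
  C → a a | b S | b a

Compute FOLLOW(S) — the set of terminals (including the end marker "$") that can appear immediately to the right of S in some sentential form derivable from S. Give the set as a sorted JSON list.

Compute FIRST by fixpoint:
[1]
  A via A→b: +{b}
  B via B→b: +{b}
  C via C→a a: +{a}
  C via C→b S: +{b}
  S via S→a A: +{a}
  S via S→b b: +{b}
  S: {a,b}  A: {b}  B: {b}  C: {a,b}
[2]
  B via B→C C b: +{a}
  S: {a,b}  A: {b}  B: {a,b}  C: {a,b}
[3] (no change)
  S: {a,b}  A: {b}  B: {a,b}  C: {a,b}

FOLLOW iteration:
FOLLOW(S) := {$}
[1]
  A→A C: FOLLOW(A) ⊇ FIRST(C) = {a,b}; new: +{a,b}
  A→A C: FOLLOW(C) ⊇ FOLLOW(A) ⊇ {a,b}; new: +{a,b}
  C→b S: FOLLOW(S) ⊇ FOLLOW(C) ⊇ {a,b}; new: +{a,b}
  S→a A: FOLLOW(A) ⊇ FOLLOW(S) ⊇ {$,a,b}; new: +{$}
  S→a B: FOLLOW(B) ⊇ FOLLOW(S) ⊇ {$,a,b}; new: +{$,a,b}
  S→a C: FOLLOW(C) ⊇ FOLLOW(S) ⊇ {$,a,b}; new: +{$}
  FOLLOW(S)={$,a,b}  FOLLOW(A)={$,a,b}  FOLLOW(B)={$,a,b}  FOLLOW(C)={$,a,b}
[2] — fixpoint
  FOLLOW(S)={$,a,b}  FOLLOW(A)={$,a,b}  FOLLOW(B)={$,a,b}  FOLLOW(C)={$,a,b}

FOLLOW(S) = ["$", "a", "b"]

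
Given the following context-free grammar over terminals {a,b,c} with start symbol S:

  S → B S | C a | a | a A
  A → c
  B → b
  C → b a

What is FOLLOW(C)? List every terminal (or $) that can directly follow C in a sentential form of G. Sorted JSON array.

FIRST sets, iterate to fixpoint:
round 1:
  A via A→c: +{c}
  B via B→b: +{b}
  C via C→b a: +{b}
  S via S→B S: +{b}
  S via S→a: +{a}
  FIRST[S]={a,b}  FIRST[A]={c}  FIRST[B]={b}  FIRST[C]={b}
round 2: (no change)
  FIRST[S]={a,b}  FIRST[A]={c}  FIRST[B]={b}  FIRST[C]={b}

FOLLOW iteration:
FOLLOW(S) := {$}
iter 1:
  S→B S: FOLLOW(B) ⊇ FIRST(S) = {a,b}; new: +{a,b}
  S→C a: FOLLOW(C) ⊇ FIRST(a) = {a}; new: +{a}
  S→a A: FOLLOW(A) ⊇ FOLLOW(S) ⊇ {$}; new: +{$}
  FOLLOW[S]={$}  FOLLOW[A]={$}  FOLLOW[B]={a,b}  FOLLOW[C]={a}
iter 2: (stable)
  FOLLOW[S]={$}  FOLLOW[A]={$}  FOLLOW[B]={a,b}  FOLLOW[C]={a}

FOLLOW(C) = ["a"]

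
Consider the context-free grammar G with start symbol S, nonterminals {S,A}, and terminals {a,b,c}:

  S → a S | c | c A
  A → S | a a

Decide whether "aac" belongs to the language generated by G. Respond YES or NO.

Convert to CNF:
  S -> T0 S | T1 A | c
  A -> T0 S | T0 T0 | T1 A | c
  T0 -> a
  T1 -> c

Fill CYK table bottom-up:
  T[0,0] 'a' = {T0}  orig:{}
  T[1,1] 'a' = {T0}  orig:{}
  T[2,2] 'c' = {A,S,T1}  orig:{A,S}
  T[0,1] 'aa' = {A}
  T[1,2] 'ac' = {A,S}
  T[0,2] 'aac' = {A,S}

S ∈ T[0,2] ⇒ YES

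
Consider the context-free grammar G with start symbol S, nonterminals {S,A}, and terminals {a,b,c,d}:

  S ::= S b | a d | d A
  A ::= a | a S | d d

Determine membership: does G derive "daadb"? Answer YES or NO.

CNF form of G:
  S -> S T2 | T0 T1 | T1 A
  A -> T0 S | T1 T1 | a
  T0 -> a
  T1 -> d
  T2 -> b

Fill CYK table bottom-up:
  [0..0]={T1}  "d"  orig:{}
  [1..1]={A,T0}  "a"  orig:{A}
  [2..2]={A,T0}  "a"  orig:{A}
  [3..3]={T1}  "d"  orig:{}
  [4..4]={T2}  "b"  orig:{}
  [0..1]={S}  "da"
  [1..2]=∅  "aa"
  [2..3]={S}  "ad"
  [3..4]=∅  "db"
  [0..2]=∅  "daa"
  [1..3]={A}  "aad"
  [2..4]={S}  "adb"
  [0..3]={S}  "daad"
  [1..4]={A}  "aadb"
  [0..4]={S}  "daadb"

S ∈ T[0,4] ⇒ YES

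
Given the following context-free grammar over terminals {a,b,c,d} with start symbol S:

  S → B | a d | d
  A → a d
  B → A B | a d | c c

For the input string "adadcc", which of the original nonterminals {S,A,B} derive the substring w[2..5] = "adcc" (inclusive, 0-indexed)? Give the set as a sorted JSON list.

CNF form of G:
  S -> A B | T0 T1 | T2 T2 | d
  A -> T0 T1
  B -> A B | T0 T1 | T2 T2
  T0 -> a
  T1 -> d
  T2 -> c

CYK table (by increasing span), restricted to cells inside w[2..5]:
  [2..2]={T0}  "a"  orig:{}
  [3..3]={S,T1}  "d"  orig:{S}
  [4..4]={T2}  "c"  orig:{}
  [5..5]={T2}  "c"  orig:{}
  [2..3]={A,B,S}  "ad"
  [3..4]=∅  "dc"
  [4..5]={B,S}  "cc"
  [2..4]=∅  "adc"
  [3..5]=∅  "dcc"
  [2..5]={B,S}  "adcc"

Original NTs in T[2,5] deriving "adcc": ["B", "S"]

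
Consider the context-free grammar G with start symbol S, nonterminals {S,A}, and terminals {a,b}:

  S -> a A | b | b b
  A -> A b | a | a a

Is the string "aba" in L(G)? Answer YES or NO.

Convert to CNF:
  S -> T0 T0 | T1 A | b
  A -> A T0 | T1 T1 | a
  T0 -> b
  T1 -> a

CYK table (by increasing span):
  cell(0,0) a: {A,T1}  orig:{A}
  cell(1,1) b: {S,T0}  orig:{S}
  cell(2,2) a: {A,T1}  orig:{A}
  cell(0,1) ab: {A}
  cell(1,2) ba: ∅
  cell(0,2) aba: ∅

S ∉ T[0,2] ⇒ NO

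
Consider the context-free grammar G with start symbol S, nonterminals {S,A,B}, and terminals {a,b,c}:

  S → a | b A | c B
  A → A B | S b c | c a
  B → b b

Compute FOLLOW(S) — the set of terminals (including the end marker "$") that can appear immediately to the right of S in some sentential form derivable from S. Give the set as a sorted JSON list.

FIRST iteration:
round 1:
  A via A→c a: +{c}
  B via B→b b: +{b}
  S via S→a: +{a}
  S via S→b A: +{b}
  S via S→c B: +{c}
  FIRST[S]={a,b,c}  FIRST[A]={c}  FIRST[B]={b}
round 2:
  A via A→S b c: +{a,b}
  FIRST[S]={a,b,c}  FIRST[A]={a,b,c}  FIRST[B]={b}
round 3: done
  FIRST[S]={a,b,c}  FIRST[A]={a,b,c}  FIRST[B]={b}

Compute FOLLOW by fixpoint:
seed FOLLOW(S) with $
round 1:
  A→A B: FOLLOW(A) ⊇ FIRST(B) = {b}; new: +{b}
  A→A B: FOLLOW(B) ⊇ FOLLOW(A) ⊇ {b}; new: +{b}
  A→S b c: FOLLOW(S) ⊇ FIRST(b) = {b}; new: +{b}
  S→b A: FOLLOW(A) ⊇ FOLLOW(S) ⊇ {$,b}; new: +{$}
  S→c B: FOLLOW(B) ⊇ FOLLOW(S) ⊇ {$,b}; new: +{$}
  FOLLOW[S]={$,b}  FOLLOW[A]={$,b}  FOLLOW[B]={$,b}
round 2: (no change)
  FOLLOW[S]={$,b}  FOLLOW[A]={$,b}  FOLLOW[B]={$,b}

FOLLOW(S) = ["$", "b"]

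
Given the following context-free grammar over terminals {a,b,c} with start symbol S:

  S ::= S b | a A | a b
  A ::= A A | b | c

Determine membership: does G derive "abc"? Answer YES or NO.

CNF form of G:
  S -> S T0 | T1 A | T1 T0
  A -> A A | b | c
  T0 -> b
  T1 -> a

CYK table (by increasing span):
  T[0,0] 'a' = {T1}  orig:{}
  T[1,1] 'b' = {A,T0}  orig:{A}
  T[2,2] 'c' = {A}
  T[0,1] 'ab' = {S}
  T[1,2] 'bc' = {A}
  T[0,2] 'abc' = {S}

S ∈ T[0,2] ⇒ YES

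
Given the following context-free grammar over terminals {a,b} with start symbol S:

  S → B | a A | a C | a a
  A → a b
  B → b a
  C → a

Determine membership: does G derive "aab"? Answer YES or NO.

CNF form of G:
  S -> T0 A | T0 C | T0 T0 | T1 T0
  A -> T0 T1
  B -> T1 T0
  C -> a
  T0 -> a
  T1 -> b

Fill CYK table bottom-up:
  cell(0,0) a: {C,T0}  orig:{C}
  cell(1,1) a: {C,T0}  orig:{C}
  cell(2,2) b: {T1}  orig:{}
  cell(0,1) aa: {S}
  cell(1,2) ab: {A}
  cell(0,2) aab: {S}

S ∈ T[0,2] ⇒ YES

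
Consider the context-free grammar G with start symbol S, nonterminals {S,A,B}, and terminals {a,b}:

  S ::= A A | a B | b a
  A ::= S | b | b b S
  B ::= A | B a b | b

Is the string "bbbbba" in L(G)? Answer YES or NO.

CNF form of G:
  S -> A A | T0 B | T1 T0
  A -> A A | T0 B | T1 T0 | T1 X2 | b
  B -> A A | B X3 | T0 B | T1 T0 | T1 X4 | b
  T0 -> a
  T1 -> b
  X2 -> T1 S
  X3 -> T0 T1
  X4 -> T1 S

Fill CYK table bottom-up:
  T[0,0] 'b' = {A,B,T1}  orig:{A,B}
  T[1,1] 'b' = {A,B,T1}  orig:{A,B}
  T[2,2] 'b' = {A,B,T1}  orig:{A,B}
  T[3,3] 'b' = {A,B,T1}  orig:{A,B}
  T[4,4] 'b' = {A,B,T1}  orig:{A,B}
  T[5,5] 'a' = {T0}  orig:{}
  T[0,1] 'bb' = {A,B,S}
  T[1,2] 'bb' = {A,B,S}
  T[2,3] 'bb' = {A,B,S}
  T[3,4] 'bb' = {A,B,S}
  T[4,5] 'ba' = {A,B,S}
  T[0,2] 'bbb' = {A,B,S,X2,X4}  orig:{A,B,S}
  T[1,3] 'bbb' = {A,B,S,X2,X4}  orig:{A,B,S}
  T[2,4] 'bbb' = {A,B,S,X2,X4}  orig:{A,B,S}
  T[3,5] 'bba' = {A,B,S,X2,X4}  orig:{A,B,S}
  T[0,3] 'bbbb' = {A,B,S,X2,X4}  orig:{A,B,S}
  T[1,4] 'bbbb' = {A,B,S,X2,X4}  orig:{A,B,S}
  T[2,5] 'bbba' = {A,B,S,X2,X4}  orig:{A,B,S}
  T[0,4] 'bbbbb' = {A,B,S,X2,X4}  orig:{A,B,S}
  T[1,5] 'bbbba' = {A,B,S,X2,X4}  orig:{A,B,S}
  T[0,5] 'bbbbba' = {A,B,S,X2,X4}  orig:{A,B,S}

S ∈ T[0,5] ⇒ YES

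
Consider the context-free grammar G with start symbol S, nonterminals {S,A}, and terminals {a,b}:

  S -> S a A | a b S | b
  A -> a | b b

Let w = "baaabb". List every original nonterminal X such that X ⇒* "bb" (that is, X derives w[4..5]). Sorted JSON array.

CNF form of G:
  S -> S X2 | T1 X3 | b
  A -> T0 T0 | a
  T0 -> b
  T1 -> a
  X2 -> T1 A
  X3 -> T0 S

CYK table (by increasing span) — only the sub-triangle for w[4..5]:
  cell(4,4) b: {S,T0}  orig:{S}
  cell(5,5) b: {S,T0}  orig:{S}
  cell(4,5) bb: {A,X3}  orig:{A}

Original NTs in T[4,5] deriving "bb": ["A"]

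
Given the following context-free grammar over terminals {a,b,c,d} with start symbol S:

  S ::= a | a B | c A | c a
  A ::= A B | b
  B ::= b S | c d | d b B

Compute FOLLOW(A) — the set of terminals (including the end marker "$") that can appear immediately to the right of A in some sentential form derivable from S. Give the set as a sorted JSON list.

Compute FIRST by fixpoint:
pass 1:
  A via A→b: +{b}
  B via B→b S: +{b}
  B via B→c d: +{c}
  B via B→d b B: +{d}
  S via S→a: +{a}
  S via S→c A: +{c}
  S: {a,c}  A: {b}  B: {b,c,d}
pass 2: (stable)
  S: {a,c}  A: {b}  B: {b,c,d}

FOLLOW sets:
FOLLOW(S) := {$}
round 1:
  A→A B: FOLLOW(A) ⊇ FIRST(B) = {b,c,d}; new: +{b,c,d}
  A→A B: FOLLOW(B) ⊇ FOLLOW(A) ⊇ {b,c,d}; new: +{b,c,d}
  B→b S: FOLLOW(S) ⊇ FOLLOW(B) ⊇ {b,c,d}; new: +{b,c,d}
  S→a B: FOLLOW(B) ⊇ FOLLOW(S) ⊇ {$,b,c,d}; new: +{$}
  S→c A: FOLLOW(A) ⊇ FOLLOW(S) ⊇ {$,b,c,d}; new: +{$}
  FOLLOW(S)={$,b,c,d}  FOLLOW(A)={$,b,c,d}  FOLLOW(B)={$,b,c,d}
round 2: (stable)
  FOLLOW(S)={$,b,c,d}  FOLLOW(A)={$,b,c,d}  FOLLOW(B)={$,b,c,d}

FOLLOW(A) = ["$", "b", "c", "d"]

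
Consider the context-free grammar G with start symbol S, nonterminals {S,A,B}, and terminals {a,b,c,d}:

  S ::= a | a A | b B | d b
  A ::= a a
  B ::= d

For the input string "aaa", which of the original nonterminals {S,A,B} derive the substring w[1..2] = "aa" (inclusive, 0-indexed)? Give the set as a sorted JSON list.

Convert to CNF:
  S -> T0 A | T1 B | T2 T1 | a
  A -> T0 T0
  B -> d
  T0 -> a
  T1 -> b
  T2 -> d

Fill CYK table bottom-up, restricted to cells inside w[1..2]:
  T[1,1] 'a' = {S,T0}  orig:{S}
  T[2,2] 'a' = {S,T0}  orig:{S}
  T[1,2] 'aa' = {A}

Original NTs in T[1,2] deriving "aa": ["A"]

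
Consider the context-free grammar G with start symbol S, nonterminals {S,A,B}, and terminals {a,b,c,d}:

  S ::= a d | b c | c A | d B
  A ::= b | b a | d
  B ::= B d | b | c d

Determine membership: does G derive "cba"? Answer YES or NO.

CNF form of G:
  S -> T0 T3 | T1 T2 | T2 B | T3 A
  A -> T0 T1 | b | d
  B -> B T2 | T3 T2 | b
  T0 -> b
  T1 -> a
  T2 -> d
  T3 -> c

CYK fill:
  [0..0]={T3}  "c"  orig:{}
  [1..1]={A,B,T0}  "b"  orig:{A,B}
  [2..2]={T1}  "a"  orig:{}
  [0..1]={S}  "cb"
  [1..2]={A}  "ba"
  [0..2]={S}  "cba"

S ∈ T[0,2] ⇒ YES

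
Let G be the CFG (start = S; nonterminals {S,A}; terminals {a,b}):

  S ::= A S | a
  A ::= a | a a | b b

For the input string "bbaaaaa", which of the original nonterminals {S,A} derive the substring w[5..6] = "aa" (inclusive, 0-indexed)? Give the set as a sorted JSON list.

Convert to CNF:
  S -> A S | a
  A -> T0 T0 | T1 T1 | a
  T0 -> a
  T1 -> b

Fill CYK table bottom-up — only the sub-triangle for w[5..6]:
  T[5,5] 'a' = {A,S,T0}  orig:{A,S}
  T[6,6] 'a' = {A,S,T0}  orig:{A,S}
  T[5,6] 'aa' = {A,S}

Original NTs in T[5,6] deriving "aa": ["A", "S"]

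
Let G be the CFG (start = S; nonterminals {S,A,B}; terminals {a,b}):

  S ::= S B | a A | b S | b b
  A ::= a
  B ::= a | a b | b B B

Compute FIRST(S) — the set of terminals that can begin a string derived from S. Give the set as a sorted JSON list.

FIRST iteration:
[1]
  A via A→a: +{a}
  B via B→a: +{a}
  B via B→b B B: +{b}
  S via S→a A: +{a}
  S via S→b S: +{b}
  FIRST[S]={a,b}  FIRST[A]={a}  FIRST[B]={a,b}
[2] done
  FIRST[S]={a,b}  FIRST[A]={a}  FIRST[B]={a,b}

FIRST(S) = ["a", "b"]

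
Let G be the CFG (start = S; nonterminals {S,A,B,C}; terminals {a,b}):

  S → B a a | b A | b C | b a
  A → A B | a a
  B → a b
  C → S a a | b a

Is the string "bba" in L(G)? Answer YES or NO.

Convert to CNF:
  S -> B X3 | T1 A | T1 C | T1 T0
  A -> A B | T0 T0
  B -> T0 T1
  C -> S X2 | T1 T0
  T0 -> a
  T1 -> b
  X2 -> T0 T0
  X3 -> T0 T0

CYK table (by increasing span):
  T[0,0] 'b' = {T1}  orig:{}
  T[1,1] 'b' = {T1}  orig:{}
  T[2,2] 'a' = {T0}  orig:{}
  T[0,1] 'bb' = ∅
  T[1,2] 'ba' = {C,S}
  T[0,2] 'bba' = {S}

S ∈ T[0,2] ⇒ YES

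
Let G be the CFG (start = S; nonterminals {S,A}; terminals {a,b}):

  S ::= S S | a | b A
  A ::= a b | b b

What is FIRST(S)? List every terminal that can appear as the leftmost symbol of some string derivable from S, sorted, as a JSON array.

FIRST iteration:
iter 1:
  A via A→a b: +{a}
  A via A→b b: +{b}
  S via S→a: +{a}
  S via S→b A: +{b}
  FIRST(S)={a,b}  FIRST(A)={a,b}
iter 2: (stable)
  FIRST(S)={a,b}  FIRST(A)={a,b}

FIRST(S) = ["a", "b"]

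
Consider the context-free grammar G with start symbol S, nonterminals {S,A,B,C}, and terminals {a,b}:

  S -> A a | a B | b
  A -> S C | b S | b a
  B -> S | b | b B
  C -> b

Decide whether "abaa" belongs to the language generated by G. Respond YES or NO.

Convert to CNF:
  S -> A T1 | T1 B | b
  A -> S C | T0 S | T0 T1
  B -> A T1 | T0 B | T1 B | b
  C -> b
  T0 -> b
  T1 -> a

CYK table (by increasing span):
  cell(0,0) a: {T1}  orig:{}
  cell(1,1) b: {B,C,S,T0}  orig:{B,C,S}
  cell(2,2) a: {T1}  orig:{}
  cell(3,3) a: {T1}  orig:{}
  cell(0,1) ab: {B,S}
  cell(1,2) ba: {A}
  cell(2,3) aa: ∅
  cell(0,2) aba: ∅
  cell(1,3) baa: {B,S}
  cell(0,3) abaa: {B,S}

S ∈ T[0,3] ⇒ YES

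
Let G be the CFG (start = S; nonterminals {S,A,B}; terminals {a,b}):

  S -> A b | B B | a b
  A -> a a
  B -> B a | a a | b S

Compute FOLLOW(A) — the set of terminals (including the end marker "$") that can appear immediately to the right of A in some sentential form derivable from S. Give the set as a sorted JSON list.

FIRST sets, iterate to fixpoint:
pass 1:
  A via A→a a: +{a}
  B via B→a a: +{a}
  B via B→b S: +{b}
  S via S→A b: +{a}
  S via S→B B: +{b}
  FIRST[S]={a,b}  FIRST[A]={a}  FIRST[B]={a,b}
pass 2: done
  FIRST[S]={a,b}  FIRST[A]={a}  FIRST[B]={a,b}

Compute FOLLOW by fixpoint:
initialize: $ ∈ FOLLOW(S)
iter 1:
  B→B a: FOLLOW(B) ⊇ FIRST(a) = {a}; new: +{a}
  B→b S: FOLLOW(S) ⊇ FOLLOW(B) ⊇ {a}; new: +{a}
  S→A b: FOLLOW(A) ⊇ FIRST(b) = {b}; new: +{b}
  S→B B: FOLLOW(B) ⊇ FIRST(B) = {a,b}; new: +{b}
  S→B B: FOLLOW(B) ⊇ FOLLOW(S) ⊇ {$,a}; new: +{$}
  FOLLOW[S]={$,a}  FOLLOW[A]={b}  FOLLOW[B]={$,a,b}
iter 2:
  B→b S: FOLLOW(S) ⊇ FOLLOW(B) ⊇ {$,a,b}; new: +{b}
  FOLLOW[S]={$,a,b}  FOLLOW[A]={b}  FOLLOW[B]={$,a,b}
iter 3: done
  FOLLOW[S]={$,a,b}  FOLLOW[A]={b}  FOLLOW[B]={$,a,b}

FOLLOW(A) = ["b"]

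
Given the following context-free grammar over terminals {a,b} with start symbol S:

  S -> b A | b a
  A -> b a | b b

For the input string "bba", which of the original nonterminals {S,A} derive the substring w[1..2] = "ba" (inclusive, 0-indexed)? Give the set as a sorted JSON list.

Convert to CNF:
  S -> T0 A | T0 T1
  A -> T0 T0 | T0 T1
  T0 -> b
  T1 -> a

CYK fill (cells [i..j] with 1 ≤ i ≤ j ≤ 2 only):
  cell(1,1) b: {T0}  orig:{}
  cell(2,2) a: {T1}  orig:{}
  cell(1,2) ba: {A,S}

Original NTs in T[1,2] deriving "ba": ["A", "S"]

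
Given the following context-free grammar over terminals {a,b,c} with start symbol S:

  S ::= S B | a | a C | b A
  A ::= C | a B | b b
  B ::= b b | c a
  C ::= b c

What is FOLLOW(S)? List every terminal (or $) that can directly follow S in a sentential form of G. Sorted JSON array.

FIRST sets, iterate to fixpoint:
iter 1:
  A via A→a B: +{a}
  A via A→b b: +{b}
  B via B→b b: +{b}
  B via B→c a: +{c}
  C via C→b c: +{b}
  S via S→a: +{a}
  S via S→b A: +{b}
  FIRST[S]={a,b}  FIRST[A]={a,b}  FIRST[B]={b,c}  FIRST[C]={b}
iter 2: (no change)
  FIRST[S]={a,b}  FIRST[A]={a,b}  FIRST[B]={b,c}  FIRST[C]={b}

Compute FOLLOW by fixpoint:
FOLLOW(S) := {$}
round 1:
  S→S B: FOLLOW(S) ⊇ FIRST(B) = {b,c}; new: +{b,c}
  S→S B: FOLLOW(B) ⊇ FOLLOW(S) ⊇ {$,b,c}; new: +{$,b,c}
  S→a C: FOLLOW(C) ⊇ FOLLOW(S) ⊇ {$,b,c}; new: +{$,b,c}
  S→b A: FOLLOW(A) ⊇ FOLLOW(S) ⊇ {$,b,c}; new: +{$,b,c}
  S: {$,b,c}  A: {$,b,c}  B: {$,b,c}  C: {$,b,c}
round 2: (stable)
  S: {$,b,c}  A: {$,b,c}  B: {$,b,c}  C: {$,b,c}

FOLLOW(S) = ["$", "b", "c"]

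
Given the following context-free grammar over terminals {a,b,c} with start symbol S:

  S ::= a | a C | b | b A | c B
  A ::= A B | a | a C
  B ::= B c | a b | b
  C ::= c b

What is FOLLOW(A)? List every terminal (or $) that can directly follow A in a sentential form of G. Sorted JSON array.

FIRST sets, iterate to fixpoint:
round 1:
  A via A→a: +{a}
  B via B→a b: +{a}
  B via B→b: +{b}
  C via C→c b: +{c}
  S via S→a: +{a}
  S via S→b: +{b}
  S via S→c B: +{c}
  FIRST[S]={a,b,c}  FIRST[A]={a}  FIRST[B]={a,b}  FIRST[C]={c}
round 2: (stable)
  FIRST[S]={a,b,c}  FIRST[A]={a}  FIRST[B]={a,b}  FIRST[C]={c}

FOLLOW iteration:
seed FOLLOW(S) with $
[1]
  A→A B: FOLLOW(A) ⊇ FIRST(B) = {a,b}; new: +{a,b}
  A→A B: FOLLOW(B) ⊇ FOLLOW(A) ⊇ {a,b}; new: +{a,b}
  A→a C: FOLLOW(C) ⊇ FOLLOW(A) ⊇ {a,b}; new: +{a,b}
  B→B c: FOLLOW(B) ⊇ FIRST(c) = {c}; new: +{c}
  S→a C: FOLLOW(C) ⊇ FOLLOW(S) ⊇ {$}; new: +{$}
  S→b A: FOLLOW(A) ⊇ FOLLOW(S) ⊇ {$}; new: +{$}
  S→c B: FOLLOW(B) ⊇ FOLLOW(S) ⊇ {$}; new: +{$}
  FOLLOW(S)={$}  FOLLOW(A)={$,a,b}  FOLLOW(B)={$,a,b,c}  FOLLOW(C)={$,a,b}
[2] (stable)
  FOLLOW(S)={$}  FOLLOW(A)={$,a,b}  FOLLOW(B)={$,a,b,c}  FOLLOW(C)={$,a,b}

FOLLOW(A) = ["$", "a", "b"]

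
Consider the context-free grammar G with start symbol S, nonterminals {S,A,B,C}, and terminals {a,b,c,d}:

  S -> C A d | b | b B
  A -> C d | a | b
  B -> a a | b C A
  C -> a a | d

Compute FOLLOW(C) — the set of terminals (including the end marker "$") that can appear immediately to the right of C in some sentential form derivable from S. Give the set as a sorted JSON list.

FIRST sets, iterate to fixpoint:
round 1:
  A via A→a: +{a}
  A via A→b: +{b}
  B via B→a a: +{a}
  B via B→b C A: +{b}
  C via C→a a: +{a}
  C via C→d: +{d}
  S via S→C A d: +{a,d}
  S via S→b: +{b}
  S: {a,b,d}  A: {a,b}  B: {a,b}  C: {a,d}
round 2:
  A via A→C d: +{d}
  S: {a,b,d}  A: {a,b,d}  B: {a,b}  C: {a,d}
round 3: done
  S: {a,b,d}  A: {a,b,d}  B: {a,b}  C: {a,d}

Compute FOLLOW by fixpoint:
initialize: $ ∈ FOLLOW(S)
round 1:
  A→C d: FOLLOW(C) ⊇ FIRST(d) = {d}; new: +{d}
  B→b C A: FOLLOW(C) ⊇ FIRST(A) = {a,b,d}; new: +{a,b}
  S→C A d: FOLLOW(A) ⊇ FIRST(d) = {d}; new: +{d}
  S→b B: FOLLOW(B) ⊇ FOLLOW(S) ⊇ {$}; new: +{$}
  FOLLOW[S]={$}  FOLLOW[A]={d}  FOLLOW[B]={$}  FOLLOW[C]={a,b,d}
round 2:
  B→b C A: FOLLOW(A) ⊇ FOLLOW(B) ⊇ {$}; new: +{$}
  FOLLOW[S]={$}  FOLLOW[A]={$,d}  FOLLOW[B]={$}  FOLLOW[C]={a,b,d}
round 3: (no change)
  FOLLOW[S]={$}  FOLLOW[A]={$,d}  FOLLOW[B]={$}  FOLLOW[C]={a,b,d}

FOLLOW(C) = ["a", "b", "d"]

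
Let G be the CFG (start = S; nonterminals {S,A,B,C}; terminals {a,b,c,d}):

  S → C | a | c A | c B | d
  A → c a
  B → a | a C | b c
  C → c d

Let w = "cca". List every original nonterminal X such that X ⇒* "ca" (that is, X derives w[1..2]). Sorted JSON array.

Convert to CNF:
  S -> T0 A | T0 B | T0 T3 | a | d
  A -> T0 T1
  B -> T1 C | T2 T0 | a
  C -> T0 T3
  T0 -> c
  T1 -> a
  T2 -> b
  T3 -> d

CYK fill — only the sub-triangle for w[1..2]:
  cell(1,1) c: {T0}  orig:{}
  cell(2,2) a: {B,S,T1}  orig:{B,S}
  cell(1,2) ca: {A,S}

Original NTs in T[1,2] deriving "ca": ["A", "S"]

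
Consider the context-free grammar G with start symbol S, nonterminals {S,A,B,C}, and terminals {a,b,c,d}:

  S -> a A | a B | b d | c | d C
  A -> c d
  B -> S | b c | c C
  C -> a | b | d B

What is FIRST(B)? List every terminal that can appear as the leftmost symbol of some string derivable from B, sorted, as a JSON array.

FIRST iteration:
pass 1:
  A via A→c d: +{c}
  B via B→b c: +{b}
  B via B→c C: +{c}
  C via C→a: +{a}
  C via C→b: +{b}
  C via C→d B: +{d}
  S via S→a A: +{a}
  S via S→b d: +{b}
  S via S→c: +{c}
  S via S→d C: +{d}
  S: {a,b,c,d}  A: {c}  B: {b,c}  C: {a,b,d}
pass 2:
  B via B→S: +{a,d}
  S: {a,b,c,d}  A: {c}  B: {a,b,c,d}  C: {a,b,d}
pass 3: done
  S: {a,b,c,d}  A: {c}  B: {a,b,c,d}  C: {a,b,d}

FIRST(B) = ["a", "b", "c", "d"]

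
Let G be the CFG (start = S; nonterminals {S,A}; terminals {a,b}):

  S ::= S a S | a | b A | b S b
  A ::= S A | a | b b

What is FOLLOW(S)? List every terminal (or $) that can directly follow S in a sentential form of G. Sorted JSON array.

FIRST iteration:
round 1:
  A via A→a: +{a}
  A via A→b b: +{b}
  S via S→a: +{a}
  S via S→b A: +{b}
  S: {a,b}  A: {a,b}
round 2: (stable)
  S: {a,b}  A: {a,b}

FOLLOW iteration:
seed FOLLOW(S) with $
[1]
  A→S A: FOLLOW(S) ⊇ FIRST(A) = {a,b}; new: +{a,b}
  S→b A: FOLLOW(A) ⊇ FOLLOW(S) ⊇ {$,a,b}; new: +{$,a,b}
  FOLLOW(S)={$,a,b}  FOLLOW(A)={$,a,b}
[2] (stable)
  FOLLOW(S)={$,a,b}  FOLLOW(A)={$,a,b}

FOLLOW(S) = ["$", "a", "b"]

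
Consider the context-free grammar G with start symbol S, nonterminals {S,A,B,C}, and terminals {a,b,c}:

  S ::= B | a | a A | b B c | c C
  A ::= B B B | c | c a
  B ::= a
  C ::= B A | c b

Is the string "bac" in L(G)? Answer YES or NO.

Convert to CNF:
  S -> T0 C | T1 A | T2 X4 | a
  A -> B X3 | T0 T1 | c
  B -> a
  C -> B A | T0 T2
  T0 -> c
  T1 -> a
  T2 -> b
  X3 -> B B
  X4 -> B T0

CYK table (by increasing span):
  T[0,0] 'b' = {T2}  orig:{}
  T[1,1] 'a' = {B,S,T1}  orig:{B,S}
  T[2,2] 'c' = {A,T0}  orig:{A}
  T[0,1] 'ba' = ∅
  T[1,2] 'ac' = {C,S,X4}  orig:{C,S}
  T[0,2] 'bac' = {S}

S ∈ T[0,2] ⇒ YES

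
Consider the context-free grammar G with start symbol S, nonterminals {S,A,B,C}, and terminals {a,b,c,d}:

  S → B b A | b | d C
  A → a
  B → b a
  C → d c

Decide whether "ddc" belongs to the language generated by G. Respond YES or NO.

Convert to CNF:
  S -> B X4 | T2 C | b
  A -> a
  B -> T0 T1
  C -> T2 T3
  T0 -> b
  T1 -> a
  T2 -> d
  T3 -> c
  X4 -> T0 A

CYK table (by increasing span):
  cell(0,0) d: {T2}  orig:{}
  cell(1,1) d: {T2}  orig:{}
  cell(2,2) c: {T3}  orig:{}
  cell(0,1) dd: ∅
  cell(1,2) dc: {C}
  cell(0,2) ddc: {S}

S ∈ T[0,2] ⇒ YES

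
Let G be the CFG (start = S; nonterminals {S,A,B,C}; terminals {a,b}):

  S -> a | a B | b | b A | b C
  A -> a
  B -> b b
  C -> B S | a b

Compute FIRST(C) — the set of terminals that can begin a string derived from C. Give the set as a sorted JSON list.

FIRST iteration:
iter 1:
  A via A→a: +{a}
  B via B→b b: +{b}
  C via C→B S: +{b}
  C via C→a b: +{a}
  S via S→a: +{a}
  S via S→b: +{b}
  S: {a,b}  A: {a}  B: {b}  C: {a,b}
iter 2: (no change)
  S: {a,b}  A: {a}  B: {b}  C: {a,b}

FIRST(C) = ["a", "b"]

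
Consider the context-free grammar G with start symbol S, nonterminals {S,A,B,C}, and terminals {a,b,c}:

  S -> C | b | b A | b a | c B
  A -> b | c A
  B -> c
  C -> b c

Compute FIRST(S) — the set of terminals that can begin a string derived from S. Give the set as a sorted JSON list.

FIRST iteration:
[1]
  A via A→b: +{b}
  A via A→c A: +{c}
  B via B→c: +{c}
  C via C→b c: +{b}
  S via S→C: +{b}
  S via S→c B: +{c}
  FIRST[S]={b,c}  FIRST[A]={b,c}  FIRST[B]={c}  FIRST[C]={b}
[2] (stable)
  FIRST[S]={b,c}  FIRST[A]={b,c}  FIRST[B]={c}  FIRST[C]={b}

FIRST(S) = ["b", "c"]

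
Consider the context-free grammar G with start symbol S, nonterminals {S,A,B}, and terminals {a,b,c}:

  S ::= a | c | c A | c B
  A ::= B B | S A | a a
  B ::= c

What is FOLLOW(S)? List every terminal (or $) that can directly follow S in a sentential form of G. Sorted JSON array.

FIRST sets, iterate to fixpoint:
round 1:
  A via A→a a: +{a}
  B via B→c: +{c}
  S via S→a: +{a}
  S via S→c: +{c}
  S: {a,c}  A: {a}  B: {c}
round 2:
  A via A→B B: +{c}
  S: {a,c}  A: {a,c}  B: {c}
round 3: (no change)
  S: {a,c}  A: {a,c}  B: {c}

Compute FOLLOW by fixpoint:
initialize: $ ∈ FOLLOW(S)
iter 1:
  A→B B: FOLLOW(B) ⊇ FIRST(B) = {c}; new: +{c}
  A→S A: FOLLOW(S) ⊇ FIRST(A) = {a,c}; new: +{a,c}
  S→c A: FOLLOW(A) ⊇ FOLLOW(S) ⊇ {$,a,c}; new: +{$,a,c}
  S→c B: FOLLOW(B) ⊇ FOLLOW(S) ⊇ {$,a,c}; new: +{$,a}
  S: {$,a,c}  A: {$,a,c}  B: {$,a,c}
iter 2: done
  S: {$,a,c}  A: {$,a,c}  B: {$,a,c}

FOLLOW(S) = ["$", "a", "c"]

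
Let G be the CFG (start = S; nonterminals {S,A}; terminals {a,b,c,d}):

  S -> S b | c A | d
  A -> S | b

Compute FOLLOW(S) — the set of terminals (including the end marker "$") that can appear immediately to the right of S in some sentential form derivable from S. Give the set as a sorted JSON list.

Compute FIRST by fixpoint:
[1]
  A via A→b: +{b}
  S via S→c A: +{c}
  S via S→d: +{d}
  S: {c,d}  A: {b}
[2]
  A via A→S: +{c,d}
  S: {c,d}  A: {b,c,d}
[3] done
  S: {c,d}  A: {b,c,d}

FOLLOW iteration:
seed FOLLOW(S) with $
iter 1:
  S→S b: FOLLOW(S) ⊇ FIRST(b) = {b}; new: +{b}
  S→c A: FOLLOW(A) ⊇ FOLLOW(S) ⊇ {$,b}; new: +{$,b}
  FOLLOW[S]={$,b}  FOLLOW[A]={$,b}
iter 2: done
  FOLLOW[S]={$,b}  FOLLOW[A]={$,b}

FOLLOW(S) = ["$", "b"]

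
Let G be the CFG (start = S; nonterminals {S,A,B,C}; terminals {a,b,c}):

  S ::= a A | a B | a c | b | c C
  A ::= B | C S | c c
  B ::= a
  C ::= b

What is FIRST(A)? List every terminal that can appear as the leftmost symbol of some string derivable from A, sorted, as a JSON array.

FIRST iteration:
iter 1:
  A via A→c c: +{c}
  B via B→a: +{a}
  C via C→b: +{b}
  S via S→a A: +{a}
  S via S→b: +{b}
  S via S→c C: +{c}
  FIRST[S]={a,b,c}  FIRST[A]={c}  FIRST[B]={a}  FIRST[C]={b}
iter 2:
  A via A→B: +{a}
  A via A→C S: +{b}
  FIRST[S]={a,b,c}  FIRST[A]={a,b,c}  FIRST[B]={a}  FIRST[C]={b}
iter 3: (no change)
  FIRST[S]={a,b,c}  FIRST[A]={a,b,c}  FIRST[B]={a}  FIRST[C]={b}

FIRST(A) = ["a", "b", "c"]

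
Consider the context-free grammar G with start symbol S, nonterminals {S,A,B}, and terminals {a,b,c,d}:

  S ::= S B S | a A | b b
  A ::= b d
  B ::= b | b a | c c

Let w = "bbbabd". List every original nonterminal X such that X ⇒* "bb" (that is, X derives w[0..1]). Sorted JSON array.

CNF form of G:
  S -> S X4 | T0 T0 | T2 A
  A -> T0 T1
  B -> T0 T2 | T3 T3 | b
  T0 -> b
  T1 -> d
  T2 -> a
  T3 -> c
  X4 -> B S

CYK table (by increasing span) (cells [i..j] with 0 ≤ i ≤ j ≤ 1 only):
  T[0,0] 'b' = {B,T0}  orig:{B}
  T[1,1] 'b' = {B,T0}  orig:{B}
  T[0,1] 'bb' = {S}

Original NTs in T[0,1] deriving "bb": ["S"]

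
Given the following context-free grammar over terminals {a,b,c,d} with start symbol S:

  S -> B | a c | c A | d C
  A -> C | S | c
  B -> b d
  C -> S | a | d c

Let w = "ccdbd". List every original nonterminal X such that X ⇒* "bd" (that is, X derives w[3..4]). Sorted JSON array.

CNF form of G:
  S -> T0 T1 | T1 A | T2 T3 | T3 C
  A -> T0 T1 | T1 A | T2 T3 | T3 C | T3 T1 | a | c
  B -> T2 T3
  C -> T0 T1 | T1 A | T2 T3 | T3 C | T3 T1 | a
  T0 -> a
  T1 -> c
  T2 -> b
  T3 -> d

CYK table (by increasing span) (cells [i..j] with 3 ≤ i ≤ j ≤ 4 only):
  T[3,3] 'b' = {T2}  orig:{}
  T[4,4] 'd' = {T3}  orig:{}
  T[3,4] 'bd' = {A,B,C,S}

Original NTs in T[3,4] deriving "bd": ["A", "B", "C", "S"]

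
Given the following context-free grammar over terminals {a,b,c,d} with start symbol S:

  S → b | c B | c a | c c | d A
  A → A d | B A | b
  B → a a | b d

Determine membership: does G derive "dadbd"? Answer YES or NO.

CNF form of G:
  S -> T0 A | T3 B | T3 T1 | T3 T3 | b
  A -> A T0 | B A | b
  B -> T1 T1 | T2 T0
  T0 -> d
  T1 -> a
  T2 -> b
  T3 -> c

CYK fill:
  [0..0]={T0}  "d"  orig:{}
  [1..1]={T1}  "a"  orig:{}
  [2..2]={T0}  "d"  orig:{}
  [3..3]={A,S,T2}  "b"  orig:{A,S}
  [4..4]={T0}  "d"  orig:{}
  [0..1]=∅  "da"
  [1..2]=∅  "ad"
  [2..3]={S}  "db"
  [3..4]={A,B}  "bd"
  [0..2]=∅  "dad"
  [1..3]=∅  "adb"
  [2..4]={S}  "dbd"
  [0..3]=∅  "dadb"
  [1..4]=∅  "adbd"
  [0..4]=∅  "dadbd"

S ∉ T[0,4] ⇒ NO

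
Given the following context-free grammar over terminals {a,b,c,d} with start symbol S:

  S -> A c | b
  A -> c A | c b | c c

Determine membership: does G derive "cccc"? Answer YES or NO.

CNF form of G:
  S -> A T0 | b
  A -> T0 A | T0 T0 | T0 T1
  T0 -> c
  T1 -> b

CYK table (by increasing span):
  T[0,0] 'c' = {T0}  orig:{}
  T[1,1] 'c' = {T0}  orig:{}
  T[2,2] 'c' = {T0}  orig:{}
  T[3,3] 'c' = {T0}  orig:{}
  T[0,1] 'cc' = {A}
  T[1,2] 'cc' = {A}
  T[2,3] 'cc' = {A}
  T[0,2] 'ccc' = {A,S}
  T[1,3] 'ccc' = {A,S}
  T[0,3] 'cccc' = {A,S}

S ∈ T[0,3] ⇒ YES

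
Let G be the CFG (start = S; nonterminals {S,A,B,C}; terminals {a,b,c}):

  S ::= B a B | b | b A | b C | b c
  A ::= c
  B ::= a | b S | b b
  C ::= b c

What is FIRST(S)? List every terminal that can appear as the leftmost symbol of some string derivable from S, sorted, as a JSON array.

FIRST sets, iterate to fixpoint:
round 1:
  A via A→c: +{c}
  B via B→a: +{a}
  B via B→b S: +{b}
  C via C→b c: +{b}
  S via S→B a B: +{a,b}
  FIRST[S]={a,b}  FIRST[A]={c}  FIRST[B]={a,b}  FIRST[C]={b}
round 2: (stable)
  FIRST[S]={a,b}  FIRST[A]={c}  FIRST[B]={a,b}  FIRST[C]={b}

FIRST(S) = ["a", "b"]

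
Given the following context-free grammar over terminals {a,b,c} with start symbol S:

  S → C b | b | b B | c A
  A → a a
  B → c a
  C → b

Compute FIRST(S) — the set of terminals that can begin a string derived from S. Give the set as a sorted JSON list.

FIRST sets, iterate to fixpoint:
round 1:
  A via A→a a: +{a}
  B via B→c a: +{c}
  C via C→b: +{b}
  S via S→C b: +{b}
  S via S→c A: +{c}
  FIRST[S]={b,c}  FIRST[A]={a}  FIRST[B]={c}  FIRST[C]={b}
round 2: done
  FIRST[S]={b,c}  FIRST[A]={a}  FIRST[B]={c}  FIRST[C]={b}

FIRST(S) = ["b", "c"]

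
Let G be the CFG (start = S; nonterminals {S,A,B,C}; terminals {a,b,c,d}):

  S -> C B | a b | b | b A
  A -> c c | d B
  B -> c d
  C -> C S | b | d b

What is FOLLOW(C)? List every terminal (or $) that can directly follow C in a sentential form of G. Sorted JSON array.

Compute FIRST by fixpoint:
[1]
  A via A→c c: +{c}
  A via A→d B: +{d}
  B via B→c d: +{c}
  C via C→b: +{b}
  C via C→d b: +{d}
  S via S→C B: +{b,d}
  S via S→a b: +{a}
  S: {a,b,d}  A: {c,d}  B: {c}  C: {b,d}
[2] done
  S: {a,b,d}  A: {c,d}  B: {c}  C: {b,d}

FOLLOW iteration:
FOLLOW(S) := {$}
pass 1:
  C→C S: FOLLOW(C) ⊇ FIRST(S) = {a,b,d}; new: +{a,b,d}
  C→C S: FOLLOW(S) ⊇ FOLLOW(C) ⊇ {a,b,d}; new: +{a,b,d}
  S→C B: FOLLOW(C) ⊇ FIRST(B) = {c}; new: +{c}
  S→C B: FOLLOW(B) ⊇ FOLLOW(S) ⊇ {$,a,b,d}; new: +{$,a,b,d}
  S→b A: FOLLOW(A) ⊇ FOLLOW(S) ⊇ {$,a,b,d}; new: +{$,a,b,d}
  S: {$,a,b,d}  A: {$,a,b,d}  B: {$,a,b,d}  C: {a,b,c,d}
pass 2:
  C→C S: FOLLOW(S) ⊇ FOLLOW(C) ⊇ {a,b,c,d}; new: +{c}
  S→C B: FOLLOW(B) ⊇ FOLLOW(S) ⊇ {$,a,b,c,d}; new: +{c}
  S→b A: FOLLOW(A) ⊇ FOLLOW(S) ⊇ {$,a,b,c,d}; new: +{c}
  S: {$,a,b,c,d}  A: {$,a,b,c,d}  B: {$,a,b,c,d}  C: {a,b,c,d}
pass 3: (stable)
  S: {$,a,b,c,d}  A: {$,a,b,c,d}  B: {$,a,b,c,d}  C: {a,b,c,d}

FOLLOW(C) = ["a", "b", "c", "d"]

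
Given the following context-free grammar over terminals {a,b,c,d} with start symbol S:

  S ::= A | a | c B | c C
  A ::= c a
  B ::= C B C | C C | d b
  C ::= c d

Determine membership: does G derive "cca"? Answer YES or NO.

Convert to CNF:
  S -> T0 B | T0 C | T0 T1 | a
  A -> T0 T1
  B -> C C | C X4 | T2 T3
  C -> T0 T2
  T0 -> c
  T1 -> a
  T2 -> d
  T3 -> b
  X4 -> B C

CYK table (by increasing span):
  cell(0,0) c: {T0}  orig:{}
  cell(1,1) c: {T0}  orig:{}
  cell(2,2) a: {S,T1}  orig:{S}
  cell(0,1) cc: ∅
  cell(1,2) ca: {A,S}
  cell(0,2) cca: ∅

S ∉ T[0,2] ⇒ NO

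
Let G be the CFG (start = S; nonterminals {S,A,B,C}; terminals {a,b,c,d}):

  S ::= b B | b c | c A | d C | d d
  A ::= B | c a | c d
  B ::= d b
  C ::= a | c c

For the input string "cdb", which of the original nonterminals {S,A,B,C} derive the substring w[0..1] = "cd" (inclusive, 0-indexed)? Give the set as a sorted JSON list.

CNF form of G:
  S -> T0 A | T2 C | T2 T2 | T3 B | T3 T0
  A -> T0 T1 | T0 T2 | T2 T3
  B -> T2 T3
  C -> T0 T0 | a
  T0 -> c
  T1 -> a
  T2 -> d
  T3 -> b

CYK fill, restricted to cells inside w[0..1]:
  [0..0]={T0}  "c"  orig:{}
  [1..1]={T2}  "d"  orig:{}
  [0..1]={A}  "cd"

Original NTs in T[0,1] deriving "cd": ["A"]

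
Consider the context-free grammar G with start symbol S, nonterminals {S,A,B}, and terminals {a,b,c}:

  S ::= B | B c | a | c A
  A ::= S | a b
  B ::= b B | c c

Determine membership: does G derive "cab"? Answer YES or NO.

CNF form of G:
  S -> B T0 | T0 A | T0 T0 | T2 B | a
  A -> B T0 | T0 A | T0 T0 | T1 T2 | T2 B | a
  B -> T0 T0 | T2 B
  T0 -> c
  T1 -> a
  T2 -> b

Fill CYK table bottom-up:
  [0..0]={T0}  "c"  orig:{}
  [1..1]={A,S,T1}  "a"  orig:{A,S}
  [2..2]={T2}  "b"  orig:{}
  [0..1]={A,S}  "ca"
  [1..2]={A}  "ab"
  [0..2]={A,S}  "cab"

S ∈ T[0,2] ⇒ YES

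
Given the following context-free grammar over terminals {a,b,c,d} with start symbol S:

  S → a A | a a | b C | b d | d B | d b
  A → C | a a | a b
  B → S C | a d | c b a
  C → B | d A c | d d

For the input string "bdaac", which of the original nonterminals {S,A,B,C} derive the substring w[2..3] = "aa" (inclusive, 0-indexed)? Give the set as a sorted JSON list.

Convert to CNF:
  S -> T0 A | T0 T0 | T1 C | T1 T2 | T2 B | T2 T1
  A -> S C | T0 T0 | T0 T1 | T0 T2 | T2 T2 | T2 X5 | T3 X4
  B -> S C | T0 T2 | T3 X6
  C -> S C | T0 T2 | T2 T2 | T2 X8 | T3 X7
  T0 -> a
  T1 -> b
  T2 -> d
  T3 -> c
  X4 -> T1 T0
  X5 -> A T3
  X6 -> T1 T0
  X7 -> T1 T0
  X8 -> A T3

CYK table (by increasing span) — only the sub-triangle for w[2..3]:
  cell(2,2) a: {T0}  orig:{}
  cell(3,3) a: {T0}  orig:{}
  cell(2,3) aa: {A,S}

Original NTs in T[2,3] deriving "aa": ["A", "S"]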